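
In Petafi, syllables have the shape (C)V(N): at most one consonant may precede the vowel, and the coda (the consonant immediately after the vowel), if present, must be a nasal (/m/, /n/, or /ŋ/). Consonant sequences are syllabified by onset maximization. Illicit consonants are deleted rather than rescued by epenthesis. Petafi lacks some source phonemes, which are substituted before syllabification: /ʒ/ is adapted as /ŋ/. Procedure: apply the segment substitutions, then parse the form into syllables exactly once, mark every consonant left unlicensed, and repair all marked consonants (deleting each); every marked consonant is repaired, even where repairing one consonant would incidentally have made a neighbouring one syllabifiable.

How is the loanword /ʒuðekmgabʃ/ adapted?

Substitution: /ʒ/ → /ŋ/, giving /ŋuðekmgabʃ/.
Syllabifying with onset maximization leaves /k/, /m/, /b/, /ʃ/ stranded (only a nasal (/m/, /n/, or /ŋ/) is licensed in coda position; onsets are limited to one consonant).
Each unlicensed consonant is deleted: /k/, /m/, /b/, /ʃ/.

ŋuðega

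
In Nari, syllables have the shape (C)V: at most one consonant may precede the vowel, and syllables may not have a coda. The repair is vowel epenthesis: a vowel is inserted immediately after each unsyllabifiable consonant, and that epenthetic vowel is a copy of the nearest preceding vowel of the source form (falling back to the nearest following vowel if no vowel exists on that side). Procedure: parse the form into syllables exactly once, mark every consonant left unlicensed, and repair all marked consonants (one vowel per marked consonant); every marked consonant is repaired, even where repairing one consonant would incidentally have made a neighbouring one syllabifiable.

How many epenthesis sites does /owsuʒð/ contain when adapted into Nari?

3

The unsyllabifiable consonants are /w/, /ʒ/, /ð/; each receives one epenthetic vowel.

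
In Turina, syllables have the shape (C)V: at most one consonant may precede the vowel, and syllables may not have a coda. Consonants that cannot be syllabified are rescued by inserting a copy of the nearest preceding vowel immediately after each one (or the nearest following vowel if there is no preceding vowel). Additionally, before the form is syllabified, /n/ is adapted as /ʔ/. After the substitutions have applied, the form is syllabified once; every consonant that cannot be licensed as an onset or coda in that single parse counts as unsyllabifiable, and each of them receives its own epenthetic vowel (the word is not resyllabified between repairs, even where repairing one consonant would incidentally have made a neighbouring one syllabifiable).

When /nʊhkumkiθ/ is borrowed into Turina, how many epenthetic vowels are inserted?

3

After substitution the input is /ʔʊhkumkiθ/.
The unsyllabifiable consonants are /h/, /m/, /θ/; each receives one epenthetic vowel.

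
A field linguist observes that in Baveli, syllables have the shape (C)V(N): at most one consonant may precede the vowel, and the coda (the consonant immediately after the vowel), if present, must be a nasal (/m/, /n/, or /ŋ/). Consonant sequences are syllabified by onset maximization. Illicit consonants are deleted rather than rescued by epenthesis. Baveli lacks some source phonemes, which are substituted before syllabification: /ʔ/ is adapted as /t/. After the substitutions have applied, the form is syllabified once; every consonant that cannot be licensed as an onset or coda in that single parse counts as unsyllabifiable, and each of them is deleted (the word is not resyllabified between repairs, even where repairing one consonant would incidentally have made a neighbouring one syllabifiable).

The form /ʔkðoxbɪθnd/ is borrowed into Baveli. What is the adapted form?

ðobɪ

Substitution: /ʔ/ → /t/, giving /tkðoxbɪθnd/.
Syllabifying with onset maximization leaves /t/, /k/, /x/, /θ/, /n/, /d/ stranded (only a nasal (/m/, /n/, or /ŋ/) is licensed in coda position; onsets are limited to one consonant).
Deleting the stranded consonants removes /t/, /k/, /x/, /θ/, /n/, /d/.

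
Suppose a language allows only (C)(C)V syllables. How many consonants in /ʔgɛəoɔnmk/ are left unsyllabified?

3

Under (C)(C)V, the unsyllabifiable consonants are /n/, /m/, /k/ (no codas are permitted; onsets may contain at most 2 consonants).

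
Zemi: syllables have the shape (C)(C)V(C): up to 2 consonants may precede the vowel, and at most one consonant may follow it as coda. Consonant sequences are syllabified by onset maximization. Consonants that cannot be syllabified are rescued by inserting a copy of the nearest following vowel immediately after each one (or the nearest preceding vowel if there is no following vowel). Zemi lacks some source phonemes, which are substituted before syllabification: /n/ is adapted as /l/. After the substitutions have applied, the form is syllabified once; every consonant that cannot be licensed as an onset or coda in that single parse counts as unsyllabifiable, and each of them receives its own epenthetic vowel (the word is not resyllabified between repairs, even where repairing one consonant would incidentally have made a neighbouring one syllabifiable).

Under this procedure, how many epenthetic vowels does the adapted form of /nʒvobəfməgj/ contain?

After substitution the input is /lʒvobəfməgj/.
The unsyllabifiable consonants are /l/, /j/; each receives one epenthetic vowel.

2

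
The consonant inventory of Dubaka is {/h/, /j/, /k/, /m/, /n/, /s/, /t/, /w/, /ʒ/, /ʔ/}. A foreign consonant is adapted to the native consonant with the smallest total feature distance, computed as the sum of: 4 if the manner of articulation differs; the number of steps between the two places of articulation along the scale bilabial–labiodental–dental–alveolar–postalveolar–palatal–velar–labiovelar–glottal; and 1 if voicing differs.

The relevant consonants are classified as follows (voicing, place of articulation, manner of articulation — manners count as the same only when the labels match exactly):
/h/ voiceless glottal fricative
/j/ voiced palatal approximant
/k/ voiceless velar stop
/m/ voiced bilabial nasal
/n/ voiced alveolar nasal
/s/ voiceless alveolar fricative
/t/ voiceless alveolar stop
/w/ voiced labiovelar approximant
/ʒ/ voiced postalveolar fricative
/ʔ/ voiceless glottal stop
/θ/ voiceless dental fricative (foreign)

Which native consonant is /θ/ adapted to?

s

/s/ is closest: same manner (fricative), place distance 1 (dental→alveolar), same voicing; total 1. Next closest is /ʒ/ at distance 3.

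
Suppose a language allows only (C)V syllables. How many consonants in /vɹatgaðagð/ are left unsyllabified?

4

Syllabifying with onset maximization leaves /v/, /t/, /g/, /ð/ stranded (no codas are permitted; onsets are limited to one consonant).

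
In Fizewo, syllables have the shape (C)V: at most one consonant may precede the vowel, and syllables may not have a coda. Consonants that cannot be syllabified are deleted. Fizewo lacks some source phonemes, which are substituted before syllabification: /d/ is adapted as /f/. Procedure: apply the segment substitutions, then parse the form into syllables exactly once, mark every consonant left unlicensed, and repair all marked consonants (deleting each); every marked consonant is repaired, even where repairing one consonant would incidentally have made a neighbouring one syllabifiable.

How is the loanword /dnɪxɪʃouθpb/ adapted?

Substitution: /d/ → /f/, giving /fnɪxɪʃouθpb/.
The consonants /f/, /θ/, /p/, /b/ cannot be parsed into a legal (C)V syllable (no codas are permitted; onsets are limited to one consonant).
Deleting the stranded consonants removes /f/, /θ/, /p/, /b/.

nɪxɪʃou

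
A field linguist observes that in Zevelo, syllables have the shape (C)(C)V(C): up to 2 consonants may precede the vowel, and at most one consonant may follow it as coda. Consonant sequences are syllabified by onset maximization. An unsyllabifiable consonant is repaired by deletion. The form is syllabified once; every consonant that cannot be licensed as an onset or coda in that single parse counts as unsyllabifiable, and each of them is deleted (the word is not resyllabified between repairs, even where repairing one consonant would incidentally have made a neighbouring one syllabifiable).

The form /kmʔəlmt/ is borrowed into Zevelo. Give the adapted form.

mʔəl

Under (C)(C)V(C), the unsyllabifiable consonants are /k/, /m/, /t/ (at most one coda consonant is licensed; onsets may contain at most 2 consonants).
Deleting the stranded consonants removes /k/, /m/, /t/.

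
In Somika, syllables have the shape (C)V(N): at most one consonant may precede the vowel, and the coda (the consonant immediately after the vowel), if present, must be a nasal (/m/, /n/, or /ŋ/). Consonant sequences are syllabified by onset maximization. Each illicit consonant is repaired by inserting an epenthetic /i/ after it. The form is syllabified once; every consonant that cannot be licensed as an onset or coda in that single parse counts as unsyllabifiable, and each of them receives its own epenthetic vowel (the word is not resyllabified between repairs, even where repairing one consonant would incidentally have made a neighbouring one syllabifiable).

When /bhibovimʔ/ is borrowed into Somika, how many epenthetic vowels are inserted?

2

The unsyllabifiable consonants are /b/, /ʔ/; each receives one epenthetic vowel.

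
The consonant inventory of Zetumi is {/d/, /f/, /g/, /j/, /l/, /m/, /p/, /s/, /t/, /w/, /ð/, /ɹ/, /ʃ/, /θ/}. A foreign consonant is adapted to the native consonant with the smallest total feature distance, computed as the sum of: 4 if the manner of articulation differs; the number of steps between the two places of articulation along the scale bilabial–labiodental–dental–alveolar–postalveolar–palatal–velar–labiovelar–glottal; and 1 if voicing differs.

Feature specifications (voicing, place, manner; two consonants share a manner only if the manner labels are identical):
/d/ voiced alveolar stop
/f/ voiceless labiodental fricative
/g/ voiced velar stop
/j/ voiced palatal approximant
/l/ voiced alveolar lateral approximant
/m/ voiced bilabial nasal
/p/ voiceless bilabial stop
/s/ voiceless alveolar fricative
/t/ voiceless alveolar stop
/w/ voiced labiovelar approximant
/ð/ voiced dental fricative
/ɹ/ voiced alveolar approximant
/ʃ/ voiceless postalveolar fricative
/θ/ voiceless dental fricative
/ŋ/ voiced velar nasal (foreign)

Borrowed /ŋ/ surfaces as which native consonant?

/g/ is closest: manner differs (nasal→stop, +4), place distance 0 (velar→velar), same voicing; total 4. Next closest is /j/ at distance 5.

g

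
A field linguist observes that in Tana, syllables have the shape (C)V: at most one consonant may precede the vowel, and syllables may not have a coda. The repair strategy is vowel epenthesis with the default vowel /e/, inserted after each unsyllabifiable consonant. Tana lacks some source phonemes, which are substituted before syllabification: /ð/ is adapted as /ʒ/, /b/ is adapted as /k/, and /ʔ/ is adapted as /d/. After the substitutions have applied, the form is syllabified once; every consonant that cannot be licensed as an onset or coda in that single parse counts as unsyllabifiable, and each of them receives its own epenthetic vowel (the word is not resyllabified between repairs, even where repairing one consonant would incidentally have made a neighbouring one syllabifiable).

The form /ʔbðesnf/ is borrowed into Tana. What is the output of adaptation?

Substitution: /ʔ/ → /d/, /b/ → /k/, /ð/ → /ʒ/, giving /dkʒesnf/.
The consonants /d/, /k/, /s/, /n/, /f/ cannot be parsed into a legal (C)V syllable (no codas are permitted; onsets are limited to one consonant).
Epenthesis after each stranded consonant: /d/ → /de/, /k/ → /ke/, /s/ → /se/, /n/ → /ne/, /f/ → /fe/.

dekeʒesenefe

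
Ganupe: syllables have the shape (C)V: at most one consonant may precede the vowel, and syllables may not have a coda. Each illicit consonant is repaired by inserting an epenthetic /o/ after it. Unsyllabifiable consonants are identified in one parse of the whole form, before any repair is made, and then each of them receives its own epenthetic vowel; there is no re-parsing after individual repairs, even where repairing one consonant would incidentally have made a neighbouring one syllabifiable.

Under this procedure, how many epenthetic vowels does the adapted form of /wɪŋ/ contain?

1

The unsyllabifiable consonants are /ŋ/; each receives one epenthetic vowel.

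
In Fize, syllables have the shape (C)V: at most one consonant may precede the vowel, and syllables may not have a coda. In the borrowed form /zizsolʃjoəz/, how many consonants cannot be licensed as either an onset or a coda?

Syllabifying with onset maximization leaves /z/, /l/, /ʃ/, /z/ stranded (no codas are permitted; onsets are limited to one consonant).

4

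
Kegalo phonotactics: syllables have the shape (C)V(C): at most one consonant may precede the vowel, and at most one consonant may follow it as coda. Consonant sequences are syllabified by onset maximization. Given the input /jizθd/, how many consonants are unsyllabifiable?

2

Under (C)V(C), the unsyllabifiable consonants are /θ/, /d/ (at most one coda consonant is licensed; onsets are limited to one consonant).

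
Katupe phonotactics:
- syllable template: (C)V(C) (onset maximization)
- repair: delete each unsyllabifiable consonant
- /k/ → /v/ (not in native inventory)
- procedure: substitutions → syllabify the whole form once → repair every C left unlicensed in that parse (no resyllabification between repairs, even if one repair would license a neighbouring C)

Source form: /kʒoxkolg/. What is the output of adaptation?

Substitution: /k/ → /v/, giving /vʒoxvolg/.
Syllabifying with onset maximization leaves /v/, /g/ stranded (at most one coda consonant is licensed; onsets are limited to one consonant).
Deleting the stranded consonants removes /v/, /g/.

ʒoxvol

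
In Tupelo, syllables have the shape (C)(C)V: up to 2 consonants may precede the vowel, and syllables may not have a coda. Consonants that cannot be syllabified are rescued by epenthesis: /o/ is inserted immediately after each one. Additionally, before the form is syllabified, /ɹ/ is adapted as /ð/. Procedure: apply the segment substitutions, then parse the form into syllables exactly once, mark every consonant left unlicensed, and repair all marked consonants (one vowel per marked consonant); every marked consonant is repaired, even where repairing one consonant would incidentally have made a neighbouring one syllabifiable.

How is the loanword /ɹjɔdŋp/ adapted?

ðjɔdoŋopo

Substitution: /ɹ/ → /ð/, giving /ðjɔdŋp/.
Syllabifying with onset maximization leaves /d/, /ŋ/, /p/ stranded (no codas are permitted; onsets may contain at most 2 consonants).
Each unlicensed consonant becomes the onset of a new syllable: /d/ → /do/, /ŋ/ → /ŋo/, /p/ → /po/.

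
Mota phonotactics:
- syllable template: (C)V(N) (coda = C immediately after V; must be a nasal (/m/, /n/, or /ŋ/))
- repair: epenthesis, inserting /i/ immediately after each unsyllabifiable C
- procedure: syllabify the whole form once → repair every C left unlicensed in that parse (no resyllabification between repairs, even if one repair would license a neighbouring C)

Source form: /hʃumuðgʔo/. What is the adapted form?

hiʃumuðigiʔo

The consonants /h/, /ð/, /g/ cannot be parsed into a legal (C)V(N) syllable (only a nasal (/m/, /n/, or /ŋ/) is licensed in coda position; onsets are limited to one consonant).
Each unlicensed consonant becomes the onset of a new syllable: /h/ → /hi/, /ð/ → /ði/, /g/ → /gi/.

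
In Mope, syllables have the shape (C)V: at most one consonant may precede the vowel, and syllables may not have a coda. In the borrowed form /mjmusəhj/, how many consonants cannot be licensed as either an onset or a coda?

Syllabifying with onset maximization leaves /m/, /j/, /h/, /j/ stranded (no codas are permitted; onsets are limited to one consonant).

4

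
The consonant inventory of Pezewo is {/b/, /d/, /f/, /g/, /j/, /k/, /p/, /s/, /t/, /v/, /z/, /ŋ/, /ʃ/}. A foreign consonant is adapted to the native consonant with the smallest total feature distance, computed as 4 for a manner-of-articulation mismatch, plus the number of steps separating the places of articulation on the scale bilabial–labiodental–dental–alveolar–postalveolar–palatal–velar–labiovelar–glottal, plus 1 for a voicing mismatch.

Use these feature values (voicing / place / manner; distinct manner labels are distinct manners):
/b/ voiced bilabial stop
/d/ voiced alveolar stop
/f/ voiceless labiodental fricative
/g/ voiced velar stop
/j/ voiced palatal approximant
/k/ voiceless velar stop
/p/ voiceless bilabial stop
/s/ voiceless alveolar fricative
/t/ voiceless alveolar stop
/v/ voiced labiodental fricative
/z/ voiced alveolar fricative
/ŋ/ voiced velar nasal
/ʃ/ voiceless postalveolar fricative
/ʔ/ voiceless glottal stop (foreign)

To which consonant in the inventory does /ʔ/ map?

k

/k/ is closest: same manner (stop), place distance 2 (glottal→velar), same voicing; total 2. Next closest is /g/ at distance 3.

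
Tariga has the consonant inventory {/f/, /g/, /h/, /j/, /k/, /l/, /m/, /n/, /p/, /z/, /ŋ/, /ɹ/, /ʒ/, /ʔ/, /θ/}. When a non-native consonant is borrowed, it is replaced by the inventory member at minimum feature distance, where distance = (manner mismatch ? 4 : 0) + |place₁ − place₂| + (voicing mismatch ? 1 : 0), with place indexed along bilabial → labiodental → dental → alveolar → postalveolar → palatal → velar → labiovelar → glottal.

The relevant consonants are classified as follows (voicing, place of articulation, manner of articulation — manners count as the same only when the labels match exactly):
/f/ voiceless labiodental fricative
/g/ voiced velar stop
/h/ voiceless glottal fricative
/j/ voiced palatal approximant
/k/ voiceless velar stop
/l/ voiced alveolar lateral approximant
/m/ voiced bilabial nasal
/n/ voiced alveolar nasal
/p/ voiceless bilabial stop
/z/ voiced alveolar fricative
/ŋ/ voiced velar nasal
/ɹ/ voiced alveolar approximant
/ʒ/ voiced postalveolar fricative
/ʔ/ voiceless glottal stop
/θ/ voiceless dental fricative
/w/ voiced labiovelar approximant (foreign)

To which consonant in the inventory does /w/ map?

/j/ is closest: same manner (approximant), place distance 2 (labiovelar→palatal), same voicing; total 2. Next closest is /ɹ/ at distance 4.

j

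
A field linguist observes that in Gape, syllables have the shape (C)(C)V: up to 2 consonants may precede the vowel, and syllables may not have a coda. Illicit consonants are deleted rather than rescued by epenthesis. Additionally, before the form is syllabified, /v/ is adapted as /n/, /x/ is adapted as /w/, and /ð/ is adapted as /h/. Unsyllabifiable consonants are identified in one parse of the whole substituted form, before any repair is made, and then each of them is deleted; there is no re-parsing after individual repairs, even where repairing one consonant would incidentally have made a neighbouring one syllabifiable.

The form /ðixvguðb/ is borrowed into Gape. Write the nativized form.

Substitution: /ð/ → /h/, /x/ → /w/, /v/ → /n/, giving /hiwnguhb/.
Syllabifying with onset maximization leaves /w/, /h/, /b/ stranded (no codas are permitted; onsets may contain at most 2 consonants).
Each unlicensed consonant is deleted: /w/, /h/, /b/.

hingu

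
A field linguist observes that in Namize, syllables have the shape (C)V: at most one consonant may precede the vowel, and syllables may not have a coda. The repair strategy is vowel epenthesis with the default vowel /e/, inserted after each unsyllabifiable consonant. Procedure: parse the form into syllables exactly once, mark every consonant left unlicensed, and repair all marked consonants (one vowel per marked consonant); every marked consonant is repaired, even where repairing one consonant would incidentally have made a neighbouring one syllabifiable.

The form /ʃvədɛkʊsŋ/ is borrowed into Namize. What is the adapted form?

ʃevədɛkʊseŋe

Syllabifying with onset maximization leaves /ʃ/, /s/, /ŋ/ stranded (no codas are permitted; onsets are limited to one consonant).
Epenthesis after each stranded consonant: /ʃ/ → /ʃe/, /s/ → /se/, /ŋ/ → /ŋe/.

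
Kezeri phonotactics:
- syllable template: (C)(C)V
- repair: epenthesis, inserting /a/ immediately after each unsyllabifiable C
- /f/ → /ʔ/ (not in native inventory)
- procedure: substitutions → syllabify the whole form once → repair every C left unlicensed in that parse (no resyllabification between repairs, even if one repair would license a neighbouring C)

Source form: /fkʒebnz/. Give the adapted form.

ʔakʒebanaza

Substitution: /f/ → /ʔ/, giving /ʔkʒebnz/.
Under (C)(C)V, the unsyllabifiable consonants are /ʔ/, /b/, /n/, /z/ (no codas are permitted; onsets may contain at most 2 consonants).
Epenthesis after each stranded consonant: /ʔ/ → /ʔa/, /b/ → /ba/, /n/ → /na/, /z/ → /za/.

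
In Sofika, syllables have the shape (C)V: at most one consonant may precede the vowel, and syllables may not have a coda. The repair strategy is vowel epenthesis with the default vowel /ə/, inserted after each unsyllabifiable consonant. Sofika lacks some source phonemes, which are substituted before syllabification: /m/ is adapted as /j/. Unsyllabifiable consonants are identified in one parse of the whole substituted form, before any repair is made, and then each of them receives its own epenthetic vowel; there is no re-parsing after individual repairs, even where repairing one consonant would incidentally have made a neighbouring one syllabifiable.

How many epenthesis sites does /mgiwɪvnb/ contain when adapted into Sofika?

4

After substitution the input is /jgiwɪvnb/.
The unsyllabifiable consonants are /j/, /v/, /n/, /b/; each receives one epenthetic vowel.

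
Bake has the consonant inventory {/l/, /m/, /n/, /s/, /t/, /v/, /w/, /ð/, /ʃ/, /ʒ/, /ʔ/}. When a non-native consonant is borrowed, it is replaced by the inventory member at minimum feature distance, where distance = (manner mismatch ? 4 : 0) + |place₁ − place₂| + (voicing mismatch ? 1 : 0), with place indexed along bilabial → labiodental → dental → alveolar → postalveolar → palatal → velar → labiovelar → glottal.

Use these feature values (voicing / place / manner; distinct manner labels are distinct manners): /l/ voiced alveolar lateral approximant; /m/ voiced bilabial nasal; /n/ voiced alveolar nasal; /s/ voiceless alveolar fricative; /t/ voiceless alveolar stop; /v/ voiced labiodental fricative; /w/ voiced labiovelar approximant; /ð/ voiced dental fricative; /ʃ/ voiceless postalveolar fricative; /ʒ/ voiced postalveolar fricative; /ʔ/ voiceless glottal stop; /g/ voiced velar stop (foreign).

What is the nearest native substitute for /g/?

/ʔ/ is closest: same manner (stop), place distance 2 (velar→glottal), voicing differs (+1); total 3. Next closest is /t/ at distance 4.

ʔ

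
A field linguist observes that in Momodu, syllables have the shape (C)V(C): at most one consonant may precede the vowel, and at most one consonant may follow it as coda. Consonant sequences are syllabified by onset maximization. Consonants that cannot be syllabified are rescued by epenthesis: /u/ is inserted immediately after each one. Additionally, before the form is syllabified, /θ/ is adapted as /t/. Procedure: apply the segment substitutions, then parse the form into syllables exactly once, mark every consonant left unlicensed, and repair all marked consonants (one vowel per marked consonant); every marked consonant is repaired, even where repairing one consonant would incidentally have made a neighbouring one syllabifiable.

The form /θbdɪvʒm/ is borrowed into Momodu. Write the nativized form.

Substitution: /θ/ → /t/, giving /tbdɪvʒm/.
Under (C)V(C), the unsyllabifiable consonants are /t/, /b/, /ʒ/, /m/ (at most one coda consonant is licensed; onsets are limited to one consonant).
Epenthesis after each stranded consonant: /t/ → /tu/, /b/ → /bu/, /ʒ/ → /ʒu/, /m/ → /mu/.

tubudɪvʒumu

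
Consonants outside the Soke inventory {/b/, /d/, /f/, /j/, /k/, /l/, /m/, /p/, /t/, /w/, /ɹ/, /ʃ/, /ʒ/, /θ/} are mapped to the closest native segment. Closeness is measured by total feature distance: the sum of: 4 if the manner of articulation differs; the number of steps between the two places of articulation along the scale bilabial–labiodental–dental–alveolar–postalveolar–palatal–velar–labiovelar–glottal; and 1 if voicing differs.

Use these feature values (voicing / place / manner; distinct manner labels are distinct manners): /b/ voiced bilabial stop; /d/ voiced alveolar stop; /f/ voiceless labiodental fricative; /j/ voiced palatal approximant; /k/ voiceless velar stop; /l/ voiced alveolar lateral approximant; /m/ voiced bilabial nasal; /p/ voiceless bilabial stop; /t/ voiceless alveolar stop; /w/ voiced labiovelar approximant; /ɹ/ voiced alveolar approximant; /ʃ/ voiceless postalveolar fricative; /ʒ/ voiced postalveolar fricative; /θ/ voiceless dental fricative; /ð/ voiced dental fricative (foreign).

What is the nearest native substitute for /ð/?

θ

/θ/ is closest: same manner (fricative), place distance 0 (dental→dental), voicing differs (+1); total 1. Next closest is /f/ at distance 2.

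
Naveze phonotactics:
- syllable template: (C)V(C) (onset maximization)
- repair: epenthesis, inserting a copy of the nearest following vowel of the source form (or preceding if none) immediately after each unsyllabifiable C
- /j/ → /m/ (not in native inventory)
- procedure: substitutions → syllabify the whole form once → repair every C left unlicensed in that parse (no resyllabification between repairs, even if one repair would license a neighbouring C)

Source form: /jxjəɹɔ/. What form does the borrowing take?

Substitution: /j/ → /m/, giving /mxməɹɔ/.
Under (C)V(C), the unsyllabifiable consonants are /m/, /x/ (at most one coda consonant is licensed; onsets are limited to one consonant).
Inserting the epenthetic vowel yields /m/ → /mə/, /x/ → /xə/.

məxəməɹɔ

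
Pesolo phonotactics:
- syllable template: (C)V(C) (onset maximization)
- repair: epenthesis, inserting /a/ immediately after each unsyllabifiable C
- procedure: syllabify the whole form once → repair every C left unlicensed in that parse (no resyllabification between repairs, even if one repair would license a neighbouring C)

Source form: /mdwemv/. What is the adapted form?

Syllabifying with onset maximization leaves /m/, /d/, /v/ stranded (at most one coda consonant is licensed; onsets are limited to one consonant).
Each unlicensed consonant becomes the onset of a new syllable: /m/ → /ma/, /d/ → /da/, /v/ → /va/.

madawemva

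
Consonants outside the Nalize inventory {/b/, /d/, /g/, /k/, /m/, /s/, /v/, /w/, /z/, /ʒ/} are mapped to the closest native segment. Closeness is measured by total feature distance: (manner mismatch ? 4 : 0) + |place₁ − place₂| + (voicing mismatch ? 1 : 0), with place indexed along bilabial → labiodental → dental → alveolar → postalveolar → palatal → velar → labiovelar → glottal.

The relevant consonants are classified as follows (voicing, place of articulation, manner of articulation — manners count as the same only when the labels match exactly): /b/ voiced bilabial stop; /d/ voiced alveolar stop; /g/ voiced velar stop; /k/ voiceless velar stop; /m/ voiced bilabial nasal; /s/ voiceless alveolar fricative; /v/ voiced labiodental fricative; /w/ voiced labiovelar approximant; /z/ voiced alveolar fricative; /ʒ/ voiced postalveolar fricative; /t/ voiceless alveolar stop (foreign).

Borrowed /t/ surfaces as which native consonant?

/d/ is closest: same manner (stop), place distance 0 (alveolar→alveolar), voicing differs (+1); total 1. Next closest is /k/ at distance 3.

d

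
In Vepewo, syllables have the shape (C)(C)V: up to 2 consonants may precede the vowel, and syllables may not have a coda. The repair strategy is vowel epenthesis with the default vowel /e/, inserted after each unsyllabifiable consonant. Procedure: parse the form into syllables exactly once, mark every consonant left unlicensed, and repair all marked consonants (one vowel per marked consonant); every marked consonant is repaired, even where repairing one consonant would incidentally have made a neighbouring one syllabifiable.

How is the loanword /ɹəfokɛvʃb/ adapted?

Under (C)(C)V, the unsyllabifiable consonants are /v/, /ʃ/, /b/ (no codas are permitted; onsets may contain at most 2 consonants).
Inserting the epenthetic vowel yields /v/ → /ve/, /ʃ/ → /ʃe/, /b/ → /be/.

ɹəfokɛveʃebe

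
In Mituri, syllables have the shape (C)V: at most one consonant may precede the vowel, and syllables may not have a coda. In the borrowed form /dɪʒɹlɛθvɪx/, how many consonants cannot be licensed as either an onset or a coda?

The consonants /ʒ/, /ɹ/, /θ/, /x/ cannot be parsed into a legal (C)V syllable (no codas are permitted; onsets are limited to one consonant).

4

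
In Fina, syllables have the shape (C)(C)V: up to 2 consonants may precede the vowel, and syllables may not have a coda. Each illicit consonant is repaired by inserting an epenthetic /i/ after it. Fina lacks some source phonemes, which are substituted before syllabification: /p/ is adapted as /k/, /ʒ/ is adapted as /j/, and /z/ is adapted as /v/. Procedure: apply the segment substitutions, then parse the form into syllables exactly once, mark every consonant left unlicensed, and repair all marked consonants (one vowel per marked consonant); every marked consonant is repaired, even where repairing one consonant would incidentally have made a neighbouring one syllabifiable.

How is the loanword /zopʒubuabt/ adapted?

vokjubuabiti

Substitution: /z/ → /v/, /p/ → /k/, /ʒ/ → /j/, giving /vokjubuabt/.
Under (C)(C)V, the unsyllabifiable consonants are /b/, /t/ (no codas are permitted; onsets may contain at most 2 consonants).
Each unlicensed consonant becomes the onset of a new syllable: /b/ → /bi/, /t/ → /ti/.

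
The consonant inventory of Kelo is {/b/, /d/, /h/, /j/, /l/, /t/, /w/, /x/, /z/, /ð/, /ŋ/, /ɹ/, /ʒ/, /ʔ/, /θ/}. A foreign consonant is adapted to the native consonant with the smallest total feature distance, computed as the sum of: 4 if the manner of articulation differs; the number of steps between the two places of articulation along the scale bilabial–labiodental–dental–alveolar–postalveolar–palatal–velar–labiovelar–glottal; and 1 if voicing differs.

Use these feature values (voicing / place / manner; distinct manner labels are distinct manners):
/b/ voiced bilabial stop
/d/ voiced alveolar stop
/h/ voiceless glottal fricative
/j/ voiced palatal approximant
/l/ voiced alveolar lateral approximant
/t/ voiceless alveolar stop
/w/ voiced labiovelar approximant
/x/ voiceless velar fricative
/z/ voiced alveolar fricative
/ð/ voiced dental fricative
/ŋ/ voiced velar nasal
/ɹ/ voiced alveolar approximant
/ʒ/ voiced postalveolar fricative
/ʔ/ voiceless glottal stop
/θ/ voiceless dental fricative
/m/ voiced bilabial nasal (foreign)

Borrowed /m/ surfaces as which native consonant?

/b/ is closest: manner differs (nasal→stop, +4), place distance 0 (bilabial→bilabial), same voicing; total 4. Next closest is /ð/ at distance 6.

b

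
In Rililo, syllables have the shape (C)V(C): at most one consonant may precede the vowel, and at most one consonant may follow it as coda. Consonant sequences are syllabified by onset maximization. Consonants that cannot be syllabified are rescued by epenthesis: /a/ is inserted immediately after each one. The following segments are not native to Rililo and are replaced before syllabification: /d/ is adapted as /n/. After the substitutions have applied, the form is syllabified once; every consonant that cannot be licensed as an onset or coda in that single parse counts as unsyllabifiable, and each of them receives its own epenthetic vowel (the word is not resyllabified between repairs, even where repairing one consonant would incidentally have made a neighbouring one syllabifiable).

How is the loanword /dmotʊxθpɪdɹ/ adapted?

namotʊxθapɪnɹa

Substitution: /d/ → /n/, giving /nmotʊxθpɪnɹ/.
Syllabifying with onset maximization leaves /n/, /θ/, /ɹ/ stranded (at most one coda consonant is licensed; onsets are limited to one consonant).
Inserting the epenthetic vowel yields /n/ → /na/, /θ/ → /θa/, /ɹ/ → /ɹa/.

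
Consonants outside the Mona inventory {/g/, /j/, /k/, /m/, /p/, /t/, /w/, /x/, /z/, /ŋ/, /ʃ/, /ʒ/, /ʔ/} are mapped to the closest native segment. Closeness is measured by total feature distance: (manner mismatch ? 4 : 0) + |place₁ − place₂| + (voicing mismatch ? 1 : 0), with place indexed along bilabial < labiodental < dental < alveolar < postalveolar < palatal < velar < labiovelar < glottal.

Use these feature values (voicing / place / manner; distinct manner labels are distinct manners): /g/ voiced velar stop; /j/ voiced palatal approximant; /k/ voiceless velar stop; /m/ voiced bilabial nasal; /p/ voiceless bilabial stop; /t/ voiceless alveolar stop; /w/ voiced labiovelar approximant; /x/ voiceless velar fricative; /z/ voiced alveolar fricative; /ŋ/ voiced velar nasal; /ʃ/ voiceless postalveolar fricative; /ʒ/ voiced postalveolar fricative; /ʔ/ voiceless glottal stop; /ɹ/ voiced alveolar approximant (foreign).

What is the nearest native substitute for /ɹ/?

/j/ is closest: same manner (approximant), place distance 2 (alveolar→palatal), same voicing; total 2. Next closest is /w/ at distance 4.

j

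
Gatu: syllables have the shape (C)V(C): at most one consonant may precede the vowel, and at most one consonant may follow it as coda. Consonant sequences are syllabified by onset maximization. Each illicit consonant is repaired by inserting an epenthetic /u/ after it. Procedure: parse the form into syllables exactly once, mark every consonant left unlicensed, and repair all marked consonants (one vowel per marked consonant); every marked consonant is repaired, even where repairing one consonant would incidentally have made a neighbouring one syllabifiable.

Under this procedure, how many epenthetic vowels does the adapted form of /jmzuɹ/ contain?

2

The unsyllabifiable consonants are /j/, /m/; each receives one epenthetic vowel.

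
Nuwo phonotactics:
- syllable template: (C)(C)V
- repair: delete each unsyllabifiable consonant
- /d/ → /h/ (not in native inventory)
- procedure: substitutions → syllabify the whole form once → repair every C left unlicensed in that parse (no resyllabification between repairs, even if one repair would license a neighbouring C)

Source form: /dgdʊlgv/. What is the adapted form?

Substitution: /d/ → /h/, giving /hghʊlgv/.
Syllabifying with onset maximization leaves /h/, /l/, /g/, /v/ stranded (no codas are permitted; onsets may contain at most 2 consonants).
Deletion applies to /h/, /l/, /g/, /v/.

ghʊ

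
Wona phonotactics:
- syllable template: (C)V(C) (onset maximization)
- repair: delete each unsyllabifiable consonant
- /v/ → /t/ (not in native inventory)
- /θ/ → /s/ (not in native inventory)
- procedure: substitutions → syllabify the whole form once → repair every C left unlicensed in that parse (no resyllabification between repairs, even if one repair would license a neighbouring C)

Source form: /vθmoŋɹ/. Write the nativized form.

moŋ

Substitution: /v/ → /t/, /θ/ → /s/, giving /tsmoŋɹ/.
Under (C)V(C), the unsyllabifiable consonants are /t/, /s/, /ɹ/ (at most one coda consonant is licensed; onsets are limited to one consonant).
Deleting the stranded consonants removes /t/, /s/, /ɹ/.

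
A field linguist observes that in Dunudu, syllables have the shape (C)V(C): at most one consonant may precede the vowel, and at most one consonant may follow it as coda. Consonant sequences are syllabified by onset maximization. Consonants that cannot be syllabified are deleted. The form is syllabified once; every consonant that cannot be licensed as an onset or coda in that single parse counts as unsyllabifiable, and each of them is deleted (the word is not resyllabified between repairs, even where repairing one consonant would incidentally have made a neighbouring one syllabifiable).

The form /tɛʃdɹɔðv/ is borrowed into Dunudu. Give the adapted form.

Syllabifying with onset maximization leaves /d/, /v/ stranded (at most one coda consonant is licensed; onsets are limited to one consonant).
Deleting the stranded consonants removes /d/, /v/.

tɛʃɹɔð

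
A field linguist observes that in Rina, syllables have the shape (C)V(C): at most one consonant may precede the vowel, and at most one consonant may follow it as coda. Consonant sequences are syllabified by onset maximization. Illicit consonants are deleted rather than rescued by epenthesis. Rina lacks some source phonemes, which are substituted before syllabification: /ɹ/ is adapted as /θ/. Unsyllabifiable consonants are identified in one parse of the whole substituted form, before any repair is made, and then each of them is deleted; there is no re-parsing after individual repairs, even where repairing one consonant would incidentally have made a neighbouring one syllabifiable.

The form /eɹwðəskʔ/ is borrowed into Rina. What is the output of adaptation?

Substitution: /ɹ/ → /θ/, giving /eθwðəskʔ/.
Syllabifying with onset maximization leaves /w/, /k/, /ʔ/ stranded (at most one coda consonant is licensed; onsets are limited to one consonant).
Each unlicensed consonant is deleted: /w/, /k/, /ʔ/.

eθðəs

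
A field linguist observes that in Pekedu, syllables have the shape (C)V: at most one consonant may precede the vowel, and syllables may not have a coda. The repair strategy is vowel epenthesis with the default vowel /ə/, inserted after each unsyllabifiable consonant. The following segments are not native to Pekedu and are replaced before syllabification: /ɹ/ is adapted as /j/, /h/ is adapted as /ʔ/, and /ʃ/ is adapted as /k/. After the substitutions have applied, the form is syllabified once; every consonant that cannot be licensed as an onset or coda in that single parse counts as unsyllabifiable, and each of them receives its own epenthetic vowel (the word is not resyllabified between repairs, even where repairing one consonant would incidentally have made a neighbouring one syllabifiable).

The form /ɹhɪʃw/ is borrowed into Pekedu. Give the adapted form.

jəʔɪkəwə

Substitution: /ɹ/ → /j/, /h/ → /ʔ/, /ʃ/ → /k/, giving /jʔɪkw/.
The consonants /j/, /k/, /w/ cannot be parsed into a legal (C)V syllable (no codas are permitted; onsets are limited to one consonant).
Each unlicensed consonant becomes the onset of a new syllable: /j/ → /jə/, /k/ → /kə/, /w/ → /wə/.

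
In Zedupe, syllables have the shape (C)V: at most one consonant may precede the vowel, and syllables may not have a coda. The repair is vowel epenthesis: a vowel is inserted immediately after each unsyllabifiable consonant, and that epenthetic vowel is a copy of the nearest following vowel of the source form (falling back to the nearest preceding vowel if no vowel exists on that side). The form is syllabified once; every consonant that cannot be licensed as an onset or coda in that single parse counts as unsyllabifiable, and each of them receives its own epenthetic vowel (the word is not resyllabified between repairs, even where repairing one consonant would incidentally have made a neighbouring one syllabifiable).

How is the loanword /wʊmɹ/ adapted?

wʊmʊɹʊ

The consonants /m/, /ɹ/ cannot be parsed into a legal (C)V syllable (no codas are permitted; onsets are limited to one consonant).
Each unlicensed consonant becomes the onset of a new syllable: /m/ → /mʊ/, /ɹ/ → /ɹʊ/.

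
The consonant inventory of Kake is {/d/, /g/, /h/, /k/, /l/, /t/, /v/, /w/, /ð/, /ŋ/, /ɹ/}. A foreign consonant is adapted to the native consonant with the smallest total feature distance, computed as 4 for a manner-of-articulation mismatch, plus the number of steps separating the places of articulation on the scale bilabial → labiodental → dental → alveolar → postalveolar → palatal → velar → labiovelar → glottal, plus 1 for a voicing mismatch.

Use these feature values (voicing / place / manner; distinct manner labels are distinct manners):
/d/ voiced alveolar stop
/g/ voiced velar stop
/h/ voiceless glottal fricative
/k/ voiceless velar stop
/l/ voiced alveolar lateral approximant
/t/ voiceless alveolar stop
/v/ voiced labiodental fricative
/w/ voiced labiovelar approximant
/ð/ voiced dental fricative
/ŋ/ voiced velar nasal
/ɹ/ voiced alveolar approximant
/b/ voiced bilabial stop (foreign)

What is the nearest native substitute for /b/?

/d/ is closest: same manner (stop), place distance 3 (bilabial→alveolar), same voicing; total 3. Next closest is /t/ at distance 4.

d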